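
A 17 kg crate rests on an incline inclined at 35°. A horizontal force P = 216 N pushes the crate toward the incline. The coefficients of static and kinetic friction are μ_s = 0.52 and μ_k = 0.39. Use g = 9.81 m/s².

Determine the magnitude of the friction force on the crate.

f ≈ 81.3 N (down the incline)

Resolve perpendicular to the incline: N = m g cos θ + P sin θ = 17×9.81×cos 35° + 216×sin 35° = 260.5 N.
Along the incline, the net driving force (taking up-slope positive) is P cos θ − m g sin θ = 176.9 − 95.66 = 81.28 N, so equilibrium requires friction f = -81.28 N (down-slope).
Maximum static friction: μ_s N = 0.52 × 260.5 = 135.5 N.
|f_req| = 81.28 ≤ 135.5 N → the crate is in equilibrium; friction equals the required value.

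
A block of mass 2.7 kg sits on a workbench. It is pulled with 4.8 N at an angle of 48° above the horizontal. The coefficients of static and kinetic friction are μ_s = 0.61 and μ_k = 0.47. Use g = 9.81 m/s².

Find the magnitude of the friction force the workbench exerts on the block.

f ≈ 3.21 N

Vertical equilibrium gives N = m g − P sin α = 22.92 N.
The horizontal driving force is P cos α = 3.212 N, so equilibrium needs friction f = 3.212 N.
The static-friction limit is μ_s N = 13.98 N.
Since 3.212 N does not exceed the limit, the block stays at rest and f = 3.21 N.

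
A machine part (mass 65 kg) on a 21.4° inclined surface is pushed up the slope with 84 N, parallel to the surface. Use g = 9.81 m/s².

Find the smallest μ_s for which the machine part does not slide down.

N = m g cos θ = 593.7 N.
Friction must make up the shortfall along the incline: f = m g sin θ − P = 232.7 − 84 = 148.7 N.
At the threshold f = μ_s N, so μ_s,min = 148.7/593.7 = 0.25.

μ_s,min ≈ 0.25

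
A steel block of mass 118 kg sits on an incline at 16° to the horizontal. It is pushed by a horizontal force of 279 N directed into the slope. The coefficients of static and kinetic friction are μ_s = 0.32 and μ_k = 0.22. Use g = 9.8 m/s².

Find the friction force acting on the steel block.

f ≈ 50.6 N (up the incline)

Resolve perpendicular to the incline: N = m g cos θ + P sin θ = 118×9.8×cos 16° + 279×sin 16° = 1189 N.
Along the incline, the net driving force (taking up-slope positive) is P cos θ − m g sin θ = 268.2 − 318.7 = -50.56 N, so equilibrium requires friction f = 50.56 N (up-slope).
Maximum static friction: μ_s N = 0.32 × 1189 = 380.3 N.
|f_req| = 50.56 ≤ 380.3 N → the steel block is in equilibrium; friction equals the required value.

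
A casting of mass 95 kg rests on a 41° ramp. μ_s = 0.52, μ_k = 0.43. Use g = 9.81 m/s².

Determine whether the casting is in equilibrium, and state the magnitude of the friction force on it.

f ≈ 302 N

N = m g cos θ = 703 N.
Down-slope weight component: m g sin θ = 611 N.
μ_s N = 366 N.
611 > 366 N, so it slides; kinetic friction f = μ_k N = 0.43×703 = 302 N.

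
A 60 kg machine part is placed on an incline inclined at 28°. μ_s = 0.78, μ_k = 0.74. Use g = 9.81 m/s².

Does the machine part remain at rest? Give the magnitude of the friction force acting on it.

f ≈ 276 N

N = m g cos θ = 520 N.
Down-slope weight component: m g sin θ = 276 N.
μ_s N = 405 N.
276 ≤ 405 N, so it stays put; friction = 276 N.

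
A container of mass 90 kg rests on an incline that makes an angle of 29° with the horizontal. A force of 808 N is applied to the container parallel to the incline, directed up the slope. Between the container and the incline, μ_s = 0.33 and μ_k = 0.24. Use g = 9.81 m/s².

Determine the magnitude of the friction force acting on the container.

f ≈ 185 N (down the incline)

The normal reaction is N = m g cos θ = 772.2 N.
For equilibrium along the incline the friction force must supply f = m g sin θ − P = 428 − 808 = -380 N (positive meaning up-slope).
The static-friction ceiling is μ_s N = 0.33 × 772.2 = 254.8 N.
|-380| exceeds 254.8 N, so the container slips up-slope; friction is kinetic, f = μ_k N = 0.24×772.2 = 185 N.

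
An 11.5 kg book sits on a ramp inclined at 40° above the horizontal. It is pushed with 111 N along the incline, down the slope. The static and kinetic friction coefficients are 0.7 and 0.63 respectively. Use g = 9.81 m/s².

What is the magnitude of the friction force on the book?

f ≈ 54.4 N (up the incline)

Normal force: N = m g cos θ = 11.5 × 9.81 × cos 40° = 86.42 N.
For equilibrium along the incline the friction force must supply f = m g sin θ + P = 72.52 + 111 = 183.5 N (positive meaning up-slope).
The static-friction ceiling is μ_s N = 0.7 × 86.42 = 60.49 N.
Since |183.5| > 60.49 N, static friction cannot hold it; the book slides down the incline and kinetic friction applies: f = μ_k N = 0.63 × 86.42 = 54.4 N.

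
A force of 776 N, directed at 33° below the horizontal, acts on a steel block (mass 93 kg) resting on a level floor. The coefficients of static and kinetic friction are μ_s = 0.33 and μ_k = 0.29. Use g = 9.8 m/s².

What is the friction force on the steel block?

Vertical equilibrium gives N = m g + P sin α = 1334 N.
Horizontally, friction must balance P cos α = 650.8 N.
μ_s N = 0.33 × 1334 = 440.2 N.
650.8 > 440.2 N → the steel block slides; f = μ_k N = 0.29×1334 = 387 N.

f ≈ 387 N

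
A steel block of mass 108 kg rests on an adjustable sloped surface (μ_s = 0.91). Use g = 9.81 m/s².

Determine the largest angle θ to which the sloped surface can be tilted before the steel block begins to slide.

θ_max ≈ 42.3°

At the slip threshold, m g sin θ = μ_s · m g cos θ, so tan θ = μ_s.
θ_max = arctan(0.91) = 42.3°.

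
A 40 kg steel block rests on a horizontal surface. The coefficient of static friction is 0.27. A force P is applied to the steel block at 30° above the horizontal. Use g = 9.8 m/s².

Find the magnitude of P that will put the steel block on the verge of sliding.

P ≈ 106 N

N = m g − P sin α (the pull lifts the steel block).
At impending slip, P cos α = μ_s N = μ_s (m g − P sin α).
Solving: P (cos α + μ_s sin α) = μ_s m g → P = 0.27×392/(cos 30° + 0.27 sin 30°) = 106/1.001 = 106 N.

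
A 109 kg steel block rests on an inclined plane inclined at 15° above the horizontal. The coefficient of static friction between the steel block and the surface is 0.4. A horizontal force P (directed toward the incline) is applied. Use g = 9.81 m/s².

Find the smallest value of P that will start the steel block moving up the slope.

P ≈ 800 N

At impending motion up the slope, friction acts down-slope at its limit: f = μ_s N.
Perpendicular to the incline: N = m g cos θ + P sin θ.
Along the incline: P cos θ = m g sin θ + μ_s N = m g sin θ + μ_s (m g cos θ + P sin θ).
Solving, P (cos θ − μ_s sin θ) = m g (sin θ + μ_s cos θ), so P = 109×9.81×(sin 15° + 0.4 cos 15°)/(cos 15° − 0.4 sin 15°) = 1070×0.6452/0.8624 = 800 N.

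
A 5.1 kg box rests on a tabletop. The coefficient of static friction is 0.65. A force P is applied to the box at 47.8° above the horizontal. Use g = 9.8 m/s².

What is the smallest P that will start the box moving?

P ≈ 28.2 N

N = m g − P sin α (the pull lifts the box).
At impending slip, P cos α = μ_s N = μ_s (m g − P sin α).
Solving: P (cos α + μ_s sin α) = μ_s m g → P = 0.65×50/(cos 47.8° + 0.65 sin 47.8°) = 32.5/1.153 = 28.2 N.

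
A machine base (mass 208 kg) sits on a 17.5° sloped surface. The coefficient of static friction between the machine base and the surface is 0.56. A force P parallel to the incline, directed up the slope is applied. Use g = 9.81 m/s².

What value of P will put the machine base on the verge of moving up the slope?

P ≈ 1700 N

At impending motion up the slope, friction acts down-slope at its limit: f = μ_s N.
P is parallel to the surface, so N = m g cos θ = 1950 N.
Along the incline: P = m g sin θ + μ_s N = 614 + 0.56×1950 = 1700 N.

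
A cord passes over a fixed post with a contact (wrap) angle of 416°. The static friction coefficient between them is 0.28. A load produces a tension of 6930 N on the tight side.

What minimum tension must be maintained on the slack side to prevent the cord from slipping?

Capstan equation at impending slip: T_tight/T_slack = e^{μβ}.
β = 416° = 7.261 rad; e^{μβ} = e^{0.28×7.261} = 7.637.
T_slack = T_tight / e^{μβ} = 6930 / 7.637 = 907 N.

T_min ≈ 907 N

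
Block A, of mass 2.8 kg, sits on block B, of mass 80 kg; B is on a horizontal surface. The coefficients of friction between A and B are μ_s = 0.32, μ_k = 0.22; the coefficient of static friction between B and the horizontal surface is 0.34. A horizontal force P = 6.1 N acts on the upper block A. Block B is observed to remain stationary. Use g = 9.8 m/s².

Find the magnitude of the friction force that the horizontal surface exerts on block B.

f ≈ 6.1 N

Normal force at the A–B interface: N₁ = m_A g = 27.44 N.
Maximum static friction on A from B: μ_s N₁ = 0.32×27.44 = 8.781 N.
P = 6.1 N is within that limit, so A and B move together (both at rest); the A–B friction is simply f₁ = P = 6.1 N.
By Newton's third law B feels 6.1 N forward from A. With B stationary, the floor's static friction on B balances it: f₂ = 6.1 N (well within μ_s(m_A+m_B)g = 275.9 N).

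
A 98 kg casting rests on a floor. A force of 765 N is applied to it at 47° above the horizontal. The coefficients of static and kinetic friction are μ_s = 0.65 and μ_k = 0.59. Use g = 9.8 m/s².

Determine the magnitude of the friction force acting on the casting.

N = m g − P sin α = 960.4 − 765×sin 47° = 400.9 N.
The horizontal driving force is P cos α = 521.7 N, so equilibrium needs friction f = 521.7 N.
The static-friction limit is μ_s N = 260.6 N.
The required friction exceeds μ_s N, so the casting moves and f = μ_k N = 237 N.

f ≈ 237 N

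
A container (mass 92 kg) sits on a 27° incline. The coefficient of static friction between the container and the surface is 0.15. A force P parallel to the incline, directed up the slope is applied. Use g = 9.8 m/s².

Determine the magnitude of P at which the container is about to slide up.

P ≈ 530 N

At impending motion up the slope, friction acts down-slope at its limit: f = μ_s N.
P is parallel to the surface, so N = m g cos θ = 803 N.
Along the incline: P = m g sin θ + μ_s N = 409 + 0.15×803 = 530 N.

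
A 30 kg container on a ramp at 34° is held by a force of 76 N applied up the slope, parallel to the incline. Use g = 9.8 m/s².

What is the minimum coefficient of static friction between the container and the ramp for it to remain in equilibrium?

N = m g cos θ = 243.7 N.
Friction must make up the shortfall along the incline: f = m g sin θ − P = 164.4 − 76 = 88.4 N.
At the threshold f = μ_s N, so μ_s,min = 88.4/243.7 = 0.363.

μ_s,min ≈ 0.363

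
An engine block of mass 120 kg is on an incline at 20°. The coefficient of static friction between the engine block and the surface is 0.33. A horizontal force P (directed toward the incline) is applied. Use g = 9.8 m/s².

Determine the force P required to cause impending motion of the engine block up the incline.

P ≈ 928 N

At impending motion up the slope, friction acts down-slope at its limit: f = μ_s N.
Perpendicular to the incline: N = m g cos θ + P sin θ.
Along the incline: P cos θ = m g sin θ + μ_s N = m g sin θ + μ_s (m g cos θ + P sin θ).
Solving, P (cos θ − μ_s sin θ) = m g (sin θ + μ_s cos θ), so P = 120×9.8×(sin 20° + 0.33 cos 20°)/(cos 20° − 0.33 sin 20°) = 1180×0.6521/0.8268 = 928 N.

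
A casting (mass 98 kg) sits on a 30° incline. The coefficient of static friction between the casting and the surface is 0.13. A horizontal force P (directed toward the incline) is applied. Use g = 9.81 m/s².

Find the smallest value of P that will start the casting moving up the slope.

At impending motion up the slope, friction acts down-slope at its limit: f = μ_s N.
Perpendicular to the incline: N = m g cos θ + P sin θ.
Along the incline: P cos θ = m g sin θ + μ_s N = m g sin θ + μ_s (m g cos θ + P sin θ).
Solving, P (cos θ − μ_s sin θ) = m g (sin θ + μ_s cos θ), so P = 98×9.81×(sin 30° + 0.13 cos 30°)/(cos 30° − 0.13 sin 30°) = 961×0.6126/0.801 = 735 N.

P ≈ 735 N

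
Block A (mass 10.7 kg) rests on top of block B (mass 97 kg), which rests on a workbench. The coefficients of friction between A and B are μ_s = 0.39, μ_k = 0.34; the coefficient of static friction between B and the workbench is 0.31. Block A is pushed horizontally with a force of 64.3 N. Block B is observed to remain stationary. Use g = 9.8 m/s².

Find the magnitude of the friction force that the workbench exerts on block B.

f ≈ 35.7 N

Between the blocks, N₁ = m_A g = 104.9 N.
So the A–B interface can sustain at most μ_s N₁ = 40.9 N of static friction.
Since P = 64.3 N > 40.9 N, A slides on B; the A–B friction is kinetic: f₁ = μ_k N₁ = 0.34×104.9 = 35.7 N.
B experiences an equal 35.7 N forward from A (third law). B is in equilibrium, so the floor supplies f₂ = 35.7 N of static friction (limit μ_s(m_A+m_B)g = 327.2 N, not exceeded).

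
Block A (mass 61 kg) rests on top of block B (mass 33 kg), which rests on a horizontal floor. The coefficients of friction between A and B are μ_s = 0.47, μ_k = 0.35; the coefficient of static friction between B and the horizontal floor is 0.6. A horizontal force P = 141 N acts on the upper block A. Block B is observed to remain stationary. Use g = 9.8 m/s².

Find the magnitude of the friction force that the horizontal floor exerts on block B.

The normal force B exerts on A is simply A's weight, N₁ = 597.8 N.
Maximum static friction on A from B: μ_s N₁ = 0.47×597.8 = 281 N.
Since P = 141 N ≤ 281 N, A does not slip on B; friction on A equals P = 141 N.
By Newton's third law B feels 141 N forward from A. With B stationary, the floor's static friction on B balances it: f₂ = 141 N (well within μ_s(m_A+m_B)g = 552.7 N).

f ≈ 141 N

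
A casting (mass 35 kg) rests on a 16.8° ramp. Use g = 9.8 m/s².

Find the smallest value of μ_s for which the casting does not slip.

μ_s,min ≈ 0.302

At the slip threshold m g sin θ = μ_s m g cos θ, so μ_s,min = tan θ.
μ_s,min = tan 16.8° = 0.302.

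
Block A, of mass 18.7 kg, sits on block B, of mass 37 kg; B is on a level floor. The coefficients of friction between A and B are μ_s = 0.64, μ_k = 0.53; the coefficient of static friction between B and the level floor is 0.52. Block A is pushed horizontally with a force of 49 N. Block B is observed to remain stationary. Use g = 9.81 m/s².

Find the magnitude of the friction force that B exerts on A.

f ≈ 49 N

The normal force B exerts on A is simply A's weight, N₁ = 183.4 N.
So the A–B interface can sustain at most μ_s N₁ = 117.4 N of static friction.
P = 49 N is within that limit, so A and B move together (both at rest); the A–B friction is simply f₁ = P = 49 N.
B experiences an equal 49 N forward from A (third law). B is in equilibrium, so the floor supplies f₂ = 49 N of static friction (limit μ_s(m_A+m_B)g = 284.1 N, not exceeded).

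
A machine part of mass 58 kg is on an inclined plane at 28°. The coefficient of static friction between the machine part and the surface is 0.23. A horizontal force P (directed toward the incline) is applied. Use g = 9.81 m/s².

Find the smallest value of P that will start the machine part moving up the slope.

P ≈ 494 N

At impending motion up the slope, friction acts down-slope at its limit: f = μ_s N.
Perpendicular to the incline: N = m g cos θ + P sin θ.
Along the incline: P cos θ = m g sin θ + μ_s N = m g sin θ + μ_s (m g cos θ + P sin θ).
Solving, P (cos θ − μ_s sin θ) = m g (sin θ + μ_s cos θ), so P = 58×9.81×(sin 28° + 0.23 cos 28°)/(cos 28° − 0.23 sin 28°) = 569×0.6725/0.775 = 494 N.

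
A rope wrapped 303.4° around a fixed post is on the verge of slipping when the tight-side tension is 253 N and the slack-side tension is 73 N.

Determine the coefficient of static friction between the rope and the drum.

T₂/T₁ = e^{μβ} → μ = ln(T₂/T₁)/β.
β = 303.4° = 5.295 rad.
μ = ln(253/73)/5.295 = ln(3.466)/5.295 = 0.235.

μ ≈ 0.235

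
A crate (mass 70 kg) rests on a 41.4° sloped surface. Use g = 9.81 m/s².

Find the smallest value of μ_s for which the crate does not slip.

μ_s,min ≈ 0.882

At the slip threshold m g sin θ = μ_s m g cos θ, so μ_s,min = tan θ.
μ_s,min = tan 41.4° = 0.882.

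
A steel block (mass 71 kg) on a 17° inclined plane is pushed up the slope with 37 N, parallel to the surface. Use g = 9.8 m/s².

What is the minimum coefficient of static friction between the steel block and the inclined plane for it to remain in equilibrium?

μ_s,min ≈ 0.25

N = m g cos θ = 665.4 N.
Friction must make up the shortfall along the incline: f = m g sin θ − P = 203.4 − 37 = 166.4 N.
At the threshold f = μ_s N, so μ_s,min = 166.4/665.4 = 0.25.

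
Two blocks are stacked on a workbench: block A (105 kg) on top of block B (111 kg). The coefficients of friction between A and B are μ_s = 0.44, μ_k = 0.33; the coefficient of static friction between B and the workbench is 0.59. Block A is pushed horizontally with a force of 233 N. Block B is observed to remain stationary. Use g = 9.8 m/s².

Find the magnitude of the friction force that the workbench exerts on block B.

The normal force B exerts on A is simply A's weight, N₁ = 1029 N.
Maximum static friction on A from B: μ_s N₁ = 0.44×1029 = 452.8 N.
P = 233 N is within that limit, so A and B move together (both at rest); the A–B friction is simply f₁ = P = 233 N.
By Newton's third law B feels 233 N forward from A. With B stationary, the floor's static friction on B balances it: f₂ = 233 N (well within μ_s(m_A+m_B)g = 1249 N).

f ≈ 233 N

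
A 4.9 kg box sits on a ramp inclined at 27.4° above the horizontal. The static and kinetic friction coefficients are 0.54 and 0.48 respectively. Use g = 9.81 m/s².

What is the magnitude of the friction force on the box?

Normal force: N = m g cos θ = 4.9 × 9.81 × cos 27.4° = 42.68 N.
Along the slope the weight component is m g sin θ = 22.12 N; friction must supply exactly this, acting up-slope.
The static-friction ceiling is μ_s N = 0.54 × 42.68 = 23.05 N.
Since |22.12| ≤ 23.05 N, static friction is sufficient; f equals the required value, not μ_s N.

f ≈ 22.1 N (up the incline)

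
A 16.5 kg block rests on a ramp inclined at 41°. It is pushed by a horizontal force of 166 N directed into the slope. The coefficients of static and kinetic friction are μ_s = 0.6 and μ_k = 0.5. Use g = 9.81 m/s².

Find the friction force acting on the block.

Resolve perpendicular to the incline: N = m g cos θ + P sin θ = 16.5×9.81×cos 41° + 166×sin 41° = 231.1 N.
Along the incline, the net driving force (taking up-slope positive) is P cos θ − m g sin θ = 125.3 − 106.2 = 19.09 N, so equilibrium requires friction f = -19.09 N (down-slope).
The limit of static friction is μ_s N = 138.6 N.
|f_req| = 19.09 ≤ 138.6 N → the block is in equilibrium; friction equals the required value.

f ≈ 19.1 N (down the incline)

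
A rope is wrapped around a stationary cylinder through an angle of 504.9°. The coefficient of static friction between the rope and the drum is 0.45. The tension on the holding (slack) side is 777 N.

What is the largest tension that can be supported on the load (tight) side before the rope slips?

At impending slip the capstan equation gives T₂/T₁ = e^{μβ} with β in radians.
β = 504.9° × π/180 = 8.812 rad.
e^{μβ} = e^{0.45×8.812} = 52.75.
T₂ = T₁ · e^{μβ} = 777 × 52.75 = 41000 N.

T_max ≈ 41000 N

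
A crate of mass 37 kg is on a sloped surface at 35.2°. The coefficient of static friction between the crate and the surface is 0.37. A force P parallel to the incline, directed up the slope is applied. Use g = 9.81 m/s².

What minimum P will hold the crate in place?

The crate tends to slide down (tan θ > μ_s), so at the point of impending slip friction acts up-slope at its limit: f = μ_s N.
P is parallel to the surface, so N = m g cos θ = 297 N.
Along the incline: P + μ_s N = m g sin θ, so P = 209 − 0.37×297 = 99.5 N.

P_min ≈ 99.5 N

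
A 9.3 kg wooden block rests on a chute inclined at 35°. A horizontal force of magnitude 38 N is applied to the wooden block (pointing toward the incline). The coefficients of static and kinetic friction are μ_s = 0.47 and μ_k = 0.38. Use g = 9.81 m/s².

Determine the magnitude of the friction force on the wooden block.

f ≈ 21.2 N (up the incline)

The horizontal push has a component P sin θ into the surface, so N = m g cos θ + P sin θ = 74.73 + 21.8 = 96.53 N.
Along the incline, the net driving force (taking up-slope positive) is P cos θ − m g sin θ = 31.13 − 52.33 = -21.2 N, so equilibrium requires friction f = 21.2 N (up-slope).
Maximum static friction: μ_s N = 0.47 × 96.53 = 45.37 N.
|f_req| = 21.2 ≤ 45.37 N → the wooden block is in equilibrium; friction equals the required value.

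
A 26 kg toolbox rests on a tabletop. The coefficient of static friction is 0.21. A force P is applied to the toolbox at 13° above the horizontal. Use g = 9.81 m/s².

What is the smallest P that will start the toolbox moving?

P ≈ 52.4 N

N = m g − P sin α (the pull lifts the toolbox).
At impending slip, P cos α = μ_s N = μ_s (m g − P sin α).
Solving: P (cos α + μ_s sin α) = μ_s m g → P = 0.21×255/(cos 13° + 0.21 sin 13°) = 53.6/1.022 = 52.4 N.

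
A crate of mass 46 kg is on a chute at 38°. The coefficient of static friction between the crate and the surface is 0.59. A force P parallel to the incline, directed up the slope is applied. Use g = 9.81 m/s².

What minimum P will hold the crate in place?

The crate tends to slide down (tan θ > μ_s), so at the point of impending slip friction acts up-slope at its limit: f = μ_s N.
P is parallel to the surface, so N = m g cos θ = 356 N.
Along the incline: P + μ_s N = m g sin θ, so P = 278 − 0.59×356 = 68 N.

P_min ≈ 68 N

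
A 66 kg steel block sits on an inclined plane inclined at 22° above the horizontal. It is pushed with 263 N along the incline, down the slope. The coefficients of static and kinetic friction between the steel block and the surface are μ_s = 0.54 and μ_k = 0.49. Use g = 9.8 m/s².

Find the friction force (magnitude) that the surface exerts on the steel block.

Perpendicular to the surface, N = m g cos θ = 66·9.8·cos 22° = 599.7 N.
For equilibrium along the incline the friction force must supply f = m g sin θ + P = 242.3 + 263 = 505.3 N (positive meaning up-slope).
Maximum static friction available: μ_s N = 0.54 × 599.7 = 323.8 N.
|505.3| exceeds 323.8 N, so the steel block slips down-slope; friction is kinetic, f = μ_k N = 0.49×599.7 = 294 N.

f ≈ 294 N (up the incline)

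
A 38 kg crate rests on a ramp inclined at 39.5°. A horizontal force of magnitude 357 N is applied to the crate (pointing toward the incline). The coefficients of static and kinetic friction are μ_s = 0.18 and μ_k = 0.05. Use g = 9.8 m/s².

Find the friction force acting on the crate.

Resolve perpendicular to the incline: N = m g cos θ + P sin θ = 38×9.8×cos 39.5° + 357×sin 39.5° = 514.4 N.
Along the incline, the net driving force (taking up-slope positive) is P cos θ − m g sin θ = 275.5 − 236.9 = 38.59 N, so equilibrium requires friction f = -38.59 N (down-slope).
Maximum static friction: μ_s N = 0.18 × 514.4 = 92.6 N.
|f_req| = 38.59 ≤ 92.6 N → the crate is in equilibrium; friction equals the required value.

f ≈ 38.6 N (down the incline)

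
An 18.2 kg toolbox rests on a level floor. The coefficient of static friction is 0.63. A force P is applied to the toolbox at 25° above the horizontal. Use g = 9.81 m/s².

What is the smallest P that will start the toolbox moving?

N = m g − P sin α (the pull lifts the toolbox).
At impending slip, P cos α = μ_s N = μ_s (m g − P sin α).
Solving: P (cos α + μ_s sin α) = μ_s m g → P = 0.63×179/(cos 25° + 0.63 sin 25°) = 112/1.173 = 95.9 N.

P ≈ 95.9 N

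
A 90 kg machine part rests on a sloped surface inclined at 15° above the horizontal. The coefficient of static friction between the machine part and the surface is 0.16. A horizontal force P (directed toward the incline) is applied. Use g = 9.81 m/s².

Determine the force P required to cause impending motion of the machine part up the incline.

P ≈ 395 N

At impending motion up the slope, friction acts down-slope at its limit: f = μ_s N.
Perpendicular to the incline: N = m g cos θ + P sin θ.
Along the incline: P cos θ = m g sin θ + μ_s N = m g sin θ + μ_s (m g cos θ + P sin θ).
Solving, P (cos θ − μ_s sin θ) = m g (sin θ + μ_s cos θ), so P = 90×9.81×(sin 15° + 0.16 cos 15°)/(cos 15° − 0.16 sin 15°) = 883×0.4134/0.9245 = 395 N.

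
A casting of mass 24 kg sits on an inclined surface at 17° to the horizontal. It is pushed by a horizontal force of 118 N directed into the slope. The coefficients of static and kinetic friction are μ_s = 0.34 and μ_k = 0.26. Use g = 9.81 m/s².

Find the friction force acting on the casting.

The horizontal push has a component P sin θ into the surface, so N = m g cos θ + P sin θ = 225.2 + 34.5 = 259.7 N.
Along the incline, the net driving force (taking up-slope positive) is P cos θ − m g sin θ = 112.8 − 68.84 = 44.01 N, so equilibrium requires friction f = -44.01 N (down-slope).
Maximum static friction: μ_s N = 0.34 × 259.7 = 88.28 N.
|f_req| = 44.01 ≤ 88.28 N → the casting is in equilibrium; friction equals the required value.

f ≈ 44 N (down the incline)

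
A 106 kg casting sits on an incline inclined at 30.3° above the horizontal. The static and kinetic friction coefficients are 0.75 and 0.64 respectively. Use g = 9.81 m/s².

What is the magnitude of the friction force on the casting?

f ≈ 525 N (up the incline)

Perpendicular to the surface, N = m g cos θ = 106·9.81·cos 30.3° = 897.8 N.
Along the slope the weight component is m g sin θ = 524.6 N; friction must supply exactly this, acting up-slope.
The static-friction ceiling is μ_s N = 0.75 × 897.8 = 673.4 N.
Since |524.6| ≤ 673.4 N, no slip — friction simply equals what equilibrium demands.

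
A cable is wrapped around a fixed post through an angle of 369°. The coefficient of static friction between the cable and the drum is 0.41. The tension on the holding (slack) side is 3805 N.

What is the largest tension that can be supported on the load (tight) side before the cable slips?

T_max ≈ 53300 N

At impending slip the capstan equation gives T₂/T₁ = e^{μβ} with β in radians.
β = 369° × π/180 = 6.44 rad.
e^{μβ} = e^{0.41×6.44} = 14.02.
T₂ = T₁ · e^{μβ} = 3805 × 14.02 = 53300 N.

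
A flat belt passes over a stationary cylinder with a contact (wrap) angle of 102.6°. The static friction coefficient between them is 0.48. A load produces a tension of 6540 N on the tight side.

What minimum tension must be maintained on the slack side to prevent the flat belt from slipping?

Capstan equation at impending slip: T_tight/T_slack = e^{μβ}.
β = 102.6° = 1.791 rad; e^{μβ} = e^{0.48×1.791} = 2.362.
T_slack = T_tight / e^{μβ} = 6540 / 2.362 = 2770 N.

T_min ≈ 2770 N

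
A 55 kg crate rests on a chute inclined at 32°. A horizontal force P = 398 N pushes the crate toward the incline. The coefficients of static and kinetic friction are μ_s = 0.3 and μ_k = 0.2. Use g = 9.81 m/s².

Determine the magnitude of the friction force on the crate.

f ≈ 51.6 N (down the incline)

Normal direction: N = m g cos θ + P sin θ = 668.5 N.
Parallel to the incline: P cos θ − m g sin θ = 337.5 − 285.9 = 51.61 N; the friction needed to balance this is 51.61 N acting down the slope.
Maximum static friction: μ_s N = 0.3 × 668.5 = 200.5 N.
|f_req| = 51.61 ≤ 200.5 N → the crate is in equilibrium; friction equals the required value.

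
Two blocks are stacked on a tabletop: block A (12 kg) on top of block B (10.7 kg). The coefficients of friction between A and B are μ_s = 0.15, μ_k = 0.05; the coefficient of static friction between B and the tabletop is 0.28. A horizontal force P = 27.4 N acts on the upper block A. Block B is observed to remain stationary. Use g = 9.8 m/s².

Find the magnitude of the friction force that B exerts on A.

Between the blocks, N₁ = m_A g = 117.6 N.
Maximum static friction on A from B: μ_s N₁ = 0.15×117.6 = 17.64 N.
P = 27.4 N exceeds that limit, so A slips over B and the interface friction becomes kinetic: f₁ = μ_k N₁ = 0.05×117.6 = 5.88 N.
By Newton's third law B feels 5.88 N forward from A. With B stationary, the floor's static friction on B balances it: f₂ = 5.88 N (well within μ_s(m_A+m_B)g = 62.29 N).

f ≈ 5.88 N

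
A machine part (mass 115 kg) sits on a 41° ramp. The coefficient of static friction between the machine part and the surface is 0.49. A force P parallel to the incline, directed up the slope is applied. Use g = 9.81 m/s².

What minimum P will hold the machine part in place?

The machine part tends to slide down (tan θ > μ_s), so at the point of impending slip friction acts up-slope at its limit: f = μ_s N.
P is parallel to the surface, so N = m g cos θ = 851 N.
Along the incline: P + μ_s N = m g sin θ, so P = 740 − 0.49×851 = 323 N.

P_min ≈ 323 N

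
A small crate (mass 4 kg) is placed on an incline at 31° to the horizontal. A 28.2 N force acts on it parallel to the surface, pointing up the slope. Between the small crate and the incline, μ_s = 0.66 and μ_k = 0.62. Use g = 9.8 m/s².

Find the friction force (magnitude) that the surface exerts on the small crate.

f ≈ 8.01 N (down the incline)

Perpendicular to the surface, N = m g cos θ = 4·9.8·cos 31° = 33.6 N.
Parallel to the incline, ΣF = 0 gives f = m g sin θ − P = 20.19 − 28.2 = -8.011 N (up-slope positive).
The static-friction ceiling is μ_s N = 0.66 × 33.6 = 22.18 N.
Since |-8.011| ≤ 22.18 N, the small crate remains in static equilibrium and friction takes exactly the required value.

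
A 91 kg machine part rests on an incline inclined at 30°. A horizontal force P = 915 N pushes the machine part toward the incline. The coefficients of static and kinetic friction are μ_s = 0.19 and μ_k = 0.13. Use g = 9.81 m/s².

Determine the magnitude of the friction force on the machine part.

Resolve perpendicular to the incline: N = m g cos θ + P sin θ = 91×9.81×cos 30° + 915×sin 30° = 1231 N.
Along the incline, the net driving force (taking up-slope positive) is P cos θ − m g sin θ = 792.4 − 446.4 = 346.1 N, so equilibrium requires friction f = -346.1 N (down-slope).
Maximum static friction: μ_s N = 0.19 × 1231 = 233.8 N.
The required 346.1 N exceeds the static limit, so the machine part slides up-slope and f = μ_k N = 0.13×1231 = 160 N.

f ≈ 160 N (down the incline)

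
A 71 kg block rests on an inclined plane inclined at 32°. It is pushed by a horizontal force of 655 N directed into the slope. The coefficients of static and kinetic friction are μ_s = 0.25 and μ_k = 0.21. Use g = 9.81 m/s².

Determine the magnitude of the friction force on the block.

Resolve perpendicular to the incline: N = m g cos θ + P sin θ = 71×9.81×cos 32° + 655×sin 32° = 937.8 N.
Along the incline, the net driving force (taking up-slope positive) is P cos θ − m g sin θ = 555.5 − 369.1 = 186.4 N, so equilibrium requires friction f = -186.4 N (down-slope).
Maximum static friction: μ_s N = 0.25 × 937.8 = 234.4 N.
Since 186.4 N is within the 234.4 N limit, the block stays put and friction is exactly 186 N.

f ≈ 186 N (down the incline)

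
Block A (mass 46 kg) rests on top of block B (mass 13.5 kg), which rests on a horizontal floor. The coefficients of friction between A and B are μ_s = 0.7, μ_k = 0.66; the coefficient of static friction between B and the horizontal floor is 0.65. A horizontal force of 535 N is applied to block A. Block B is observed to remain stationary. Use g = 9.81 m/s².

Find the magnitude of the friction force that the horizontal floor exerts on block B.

The normal force B exerts on A is simply A's weight, N₁ = 451.3 N.
Maximum static friction on A from B: μ_s N₁ = 0.7×451.3 = 315.9 N.
P = 535 N exceeds that limit, so A slips over B and the interface friction becomes kinetic: f₁ = μ_k N₁ = 0.66×451.3 = 298 N.
By Newton's third law B feels 298 N forward from A. With B stationary, the floor's static friction on B balances it: f₂ = 298 N (well within μ_s(m_A+m_B)g = 379.4 N).

f ≈ 298 N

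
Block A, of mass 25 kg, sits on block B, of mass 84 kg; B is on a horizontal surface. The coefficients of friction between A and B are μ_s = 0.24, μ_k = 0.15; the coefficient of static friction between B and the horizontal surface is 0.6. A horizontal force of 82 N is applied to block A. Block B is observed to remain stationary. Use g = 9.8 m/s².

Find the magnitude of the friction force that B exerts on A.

Between the blocks, N₁ = m_A g = 245 N.
So the A–B interface can sustain at most μ_s N₁ = 58.8 N of static friction.
P = 82 N exceeds that limit, so A slips over B and the interface friction becomes kinetic: f₁ = μ_k N₁ = 0.15×245 = 36.8 N.
By Newton's third law B feels 36.8 N forward from A. With B stationary, the floor's static friction on B balances it: f₂ = 36.8 N (well within μ_s(m_A+m_B)g = 640.9 N).

f ≈ 36.8 N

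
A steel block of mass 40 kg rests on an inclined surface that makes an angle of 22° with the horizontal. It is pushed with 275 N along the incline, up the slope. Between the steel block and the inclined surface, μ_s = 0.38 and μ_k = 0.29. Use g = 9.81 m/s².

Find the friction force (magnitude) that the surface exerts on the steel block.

Normal force: N = m g cos θ = 40 × 9.81 × cos 22° = 363.8 N.
The friction needed for equilibrium is m g sin θ − P = 147 − 275 = -128 N, measured positive up-slope.
The static-friction ceiling is μ_s N = 0.38 × 363.8 = 138.3 N.
Since |-128| ≤ 138.3 N, the steel block remains in static equilibrium and friction takes exactly the required value.

f ≈ 128 N (down the incline)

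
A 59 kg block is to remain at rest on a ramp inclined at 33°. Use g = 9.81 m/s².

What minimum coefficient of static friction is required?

μ_s,min ≈ 0.649

At the slip threshold m g sin θ = μ_s m g cos θ, so μ_s,min = tan θ.
μ_s,min = tan 33° = 0.649.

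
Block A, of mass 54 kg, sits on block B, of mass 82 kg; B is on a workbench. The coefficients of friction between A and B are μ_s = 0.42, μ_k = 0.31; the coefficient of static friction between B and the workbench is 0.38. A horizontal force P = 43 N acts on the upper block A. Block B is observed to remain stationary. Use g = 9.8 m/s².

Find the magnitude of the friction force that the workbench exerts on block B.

The normal force B exerts on A is simply A's weight, N₁ = 529.2 N.
Maximum static friction on A from B: μ_s N₁ = 0.42×529.2 = 222.3 N.
Since P = 43 N ≤ 222.3 N, A does not slip on B; friction on A equals P = 43 N.
B experiences an equal 43 N forward from A (third law). B is in equilibrium, so the floor supplies f₂ = 43 N of static friction (limit μ_s(m_A+m_B)g = 506.5 N, not exceeded).

f ≈ 43 N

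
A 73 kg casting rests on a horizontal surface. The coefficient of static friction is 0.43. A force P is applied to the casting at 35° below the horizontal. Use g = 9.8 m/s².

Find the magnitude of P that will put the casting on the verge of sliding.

P ≈ 537 N

N = m g + P sin α (the push presses the casting into the horizontal surface).
At impending slip, P cos α = μ_s N = μ_s (m g + P sin α).
Solving: P (cos α − μ_s sin α) = μ_s m g → P = 0.43×715/(cos 35° − 0.43 sin 35°) = 308/0.5725 = 537 N.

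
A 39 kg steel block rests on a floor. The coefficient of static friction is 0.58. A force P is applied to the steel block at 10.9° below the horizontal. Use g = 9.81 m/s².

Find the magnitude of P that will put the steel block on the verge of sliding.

P ≈ 254 N

N = m g + P sin α (the push presses the steel block into the floor).
At impending slip, P cos α = μ_s N = μ_s (m g + P sin α).
Solving: P (cos α − μ_s sin α) = μ_s m g → P = 0.58×383/(cos 10.9° − 0.58 sin 10.9°) = 222/0.8723 = 254 N.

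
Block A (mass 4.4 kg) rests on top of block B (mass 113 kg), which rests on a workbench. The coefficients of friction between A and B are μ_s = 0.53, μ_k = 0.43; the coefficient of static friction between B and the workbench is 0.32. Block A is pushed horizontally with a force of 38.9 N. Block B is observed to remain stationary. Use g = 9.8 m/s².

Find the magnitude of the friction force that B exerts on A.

f ≈ 18.5 N

Between the blocks, N₁ = m_A g = 43.12 N.
Maximum static friction on A from B: μ_s N₁ = 0.53×43.12 = 22.85 N.
Since P = 38.9 N > 22.85 N, A slides on B; the A–B friction is kinetic: f₁ = μ_k N₁ = 0.43×43.12 = 18.5 N.
B experiences an equal 18.5 N forward from A (third law). B is in equilibrium, so the floor supplies f₂ = 18.5 N of static friction (limit μ_s(m_A+m_B)g = 368.2 N, not exceeded).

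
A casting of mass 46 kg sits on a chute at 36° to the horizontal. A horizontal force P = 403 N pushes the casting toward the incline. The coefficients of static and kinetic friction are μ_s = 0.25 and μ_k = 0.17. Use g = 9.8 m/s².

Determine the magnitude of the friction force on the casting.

The horizontal push has a component P sin θ into the surface, so N = m g cos θ + P sin θ = 364.7 + 236.9 = 601.6 N.
Along the incline, the net driving force (taking up-slope positive) is P cos θ − m g sin θ = 326 − 265 = 61.06 N, so equilibrium requires friction f = -61.06 N (down-slope).
The limit of static friction is μ_s N = 150.4 N.
Since 61.06 N is within the 150.4 N limit, the casting stays put and friction is exactly 61.1 N.

f ≈ 61.1 N (down the incline)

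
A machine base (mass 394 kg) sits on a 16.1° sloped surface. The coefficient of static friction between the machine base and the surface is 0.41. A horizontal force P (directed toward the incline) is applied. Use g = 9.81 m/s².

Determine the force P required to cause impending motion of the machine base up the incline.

At impending motion up the slope, friction acts down-slope at its limit: f = μ_s N.
Perpendicular to the incline: N = m g cos θ + P sin θ.
Along the incline: P cos θ = m g sin θ + μ_s N = m g sin θ + μ_s (m g cos θ + P sin θ).
Solving, P (cos θ − μ_s sin θ) = m g (sin θ + μ_s cos θ), so P = 394×9.81×(sin 16.1° + 0.41 cos 16.1°)/(cos 16.1° − 0.41 sin 16.1°) = 3870×0.6712/0.8471 = 3060 N.

P ≈ 3060 N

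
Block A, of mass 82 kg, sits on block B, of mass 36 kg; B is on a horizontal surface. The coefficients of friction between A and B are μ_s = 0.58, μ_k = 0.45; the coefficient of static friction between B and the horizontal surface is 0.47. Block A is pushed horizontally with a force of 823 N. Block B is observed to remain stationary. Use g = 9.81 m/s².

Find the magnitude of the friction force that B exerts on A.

The normal force B exerts on A is simply A's weight, N₁ = 804.4 N.
Maximum static friction on A from B: μ_s N₁ = 0.58×804.4 = 466.6 N.
Since P = 823 N > 466.6 N, A slides on B; the A–B friction is kinetic: f₁ = μ_k N₁ = 0.45×804.4 = 362 N.
By Newton's third law B feels 362 N forward from A. With B stationary, the floor's static friction on B balances it: f₂ = 362 N (well within μ_s(m_A+m_B)g = 544.1 N).

f ≈ 362 N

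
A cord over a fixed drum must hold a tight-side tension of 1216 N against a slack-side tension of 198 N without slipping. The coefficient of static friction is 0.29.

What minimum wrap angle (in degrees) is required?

β_min ≈ 359°

T₂/T₁ = e^{μβ} → β = ln(T₂/T₁)/μ.
β = ln(1216/198)/0.29 = 1.815/0.29 = 6.259 rad.
In degrees: β = 6.259 × 180/π = 359°.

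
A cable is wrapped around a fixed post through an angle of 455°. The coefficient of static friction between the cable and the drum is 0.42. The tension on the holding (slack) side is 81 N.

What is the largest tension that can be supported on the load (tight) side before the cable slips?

T_max ≈ 2280 N

At impending slip the capstan equation gives T₂/T₁ = e^{μβ} with β in radians.
β = 455° × π/180 = 7.941 rad.
e^{μβ} = e^{0.42×7.941} = 28.09.
T₂ = T₁ · e^{μβ} = 81 × 28.09 = 2280 N.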